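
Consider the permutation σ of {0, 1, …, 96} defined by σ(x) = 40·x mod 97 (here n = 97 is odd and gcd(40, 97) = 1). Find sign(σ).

-1

Trace 44: π^k(44) = [44, 14, 75, 90, 11, 52, 43] for k=0..6.
π_40 has 2 disjoint cycles with lengths [96, 1] on {0,…,96}.
Σ(ℓ_i−1) = 97−2 = 95; sign = (−1)^95 = -1.
(40|97)_J = -1 (Zolotarev's lemma cross-check).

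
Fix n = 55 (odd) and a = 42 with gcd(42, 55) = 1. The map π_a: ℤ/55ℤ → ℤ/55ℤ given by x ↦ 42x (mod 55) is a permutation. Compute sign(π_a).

Orbit of 31 under x↦42x: [31, 37, 14, 38, 1, 42, 4]… (length divides ord_55(42)).
Decompose π into cycles: lengths [20, 20, 5, 5, 4, 1] (6 cycles, including the fixed point 0).
55 − 6 = 49 transpositions; sign(π) = (−1)^49 = -1.
(42|55)_J = -1 (Zolotarev's lemma cross-check).

-1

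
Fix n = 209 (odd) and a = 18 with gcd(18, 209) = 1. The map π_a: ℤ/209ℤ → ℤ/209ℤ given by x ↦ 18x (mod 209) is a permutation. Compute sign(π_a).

Trace 115: π^k(115) = [115, 189, 58, 208, 191, 94, 20] for k=0..6.
Decompose π into cycles: lengths [10, 10, 10, 10, 10, 10, 10, 10, 10, 10, 10, 10, 10, 10, 10, 10, 10, 10, 10, 2, 2, 2, 2, 2, 2, 2, 2, 2, 1] (29 cycles, including the fixed point 0).
209 − 29 = 180 transpositions; sign(π) = (−1)^180 = +1.
Check: (18/209) = +1 by Zolotarev.

+1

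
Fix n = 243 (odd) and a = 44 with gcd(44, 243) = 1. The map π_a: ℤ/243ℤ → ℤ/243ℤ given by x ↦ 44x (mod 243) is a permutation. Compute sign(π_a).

Orbit of 217 under x↦44x: [217, 71, 208, 161, 37, 170, 190]… (length divides ord_243(44)).
The orbit structure of x ↦ 44x mod 243: 14 orbits of sizes [54, 54, 54, 18, 18, 18, 6, 6, 6, 2, 2, 2, 2, 1].
With 14 cycles on 243 points, sign = (−1)^{243−14} = -1.

-1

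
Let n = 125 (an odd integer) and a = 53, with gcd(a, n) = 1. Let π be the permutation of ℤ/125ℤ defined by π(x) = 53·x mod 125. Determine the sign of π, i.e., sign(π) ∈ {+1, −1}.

Orbit of 23 under x↦53x: [23, 94, 107, 46, 63, 89, 92]… (length divides ord_125(53)).
Cycle type of π: 100 + 20 + 4 + 1; total 4 cycles.
With 4 cycles on 125 points, sign = (−1)^{125−4} = -1.

-1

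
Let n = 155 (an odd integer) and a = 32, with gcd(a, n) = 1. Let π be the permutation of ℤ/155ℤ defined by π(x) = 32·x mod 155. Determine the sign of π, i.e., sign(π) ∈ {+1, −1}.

Orbit of 63 under x↦32x: [63, 1, 32, 94]… (length divides ord_155(32)).
π_32 has 62 disjoint cycles with lengths [4, 4, 4, 4, 4, 4, 4, 4, 4, 4, 4, 4, 4, 4, 4, 4, 4, 4, 4, 4, 4, 4, 4, 4, 4, 4, 4, 4, 4, 4, 4, 1, 1, 1, 1, 1, 1, 1, 1, 1, 1, 1, 1, 1, 1, 1, 1, 1, 1, 1, 1, 1, 1, 1, 1, 1, 1, 1, 1, 1, 1, 1] on {0,…,154}.
155 − 62 = 93 transpositions; sign(π) = (−1)^93 = -1.
The Jacobi symbol (32|155) = -1 (Zolotarev) agrees.

-1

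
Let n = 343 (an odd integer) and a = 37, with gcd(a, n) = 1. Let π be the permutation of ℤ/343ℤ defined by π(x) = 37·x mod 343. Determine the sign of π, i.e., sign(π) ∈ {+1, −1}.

Orbit of 51 under x↦37x: [51, 172, 190, 170, 116, 176, 338]… (length divides ord_343(37)).
π_37 has 7 disjoint cycles with lengths [147, 147, 21, 21, 3, 3, 1] on {0,…,342}.
With 7 cycles on 343 points, sign = (−1)^{343−7} = +1.
Check: (37/343) = +1 by Zolotarev.

+1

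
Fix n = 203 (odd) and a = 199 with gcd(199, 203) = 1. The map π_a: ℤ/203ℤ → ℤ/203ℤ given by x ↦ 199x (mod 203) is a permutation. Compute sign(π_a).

Trace 123: π^k(123) = [123, 117, 141, 45, 23, 111, 165] for k=0..6.
Decompose π into cycles: lengths [42, 42, 42, 42, 7, 7, 7, 7, 6, 1] (10 cycles, including the fixed point 0).
203 − 10 = 193 transpositions; sign(π) = (−1)^193 = -1.

-1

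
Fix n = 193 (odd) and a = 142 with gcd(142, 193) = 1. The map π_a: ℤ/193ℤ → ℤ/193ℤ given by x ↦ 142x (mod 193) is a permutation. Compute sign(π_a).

-1

Trace 66: π^k(66) = [66, 108, 89, 93, 82, 64, 17] for k=0..6.
Cycle lengths of π_142 on ℤ/193ℤ: [192, 1]; 2 cycles in total.
With 2 cycles on 193 points, sign = (−1)^{193−2} = -1.
The Jacobi symbol (142|193) = -1 (Zolotarev) agrees.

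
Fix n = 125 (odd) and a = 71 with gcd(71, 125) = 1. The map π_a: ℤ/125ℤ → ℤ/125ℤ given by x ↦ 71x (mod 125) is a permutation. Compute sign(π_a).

+1

Orbit of 76 under x↦71x: [76, 21, 116, 111, 6, 51, 121]… (length divides ord_125(71)).
13 cycles of lengths [25, 25, 25, 25, 5, 5, 5, 5, 1, 1, 1, 1, 1].
sign(π) = (−1)^{n − #cycles} = (−1)^{125−13} = (−1)^112 = +1.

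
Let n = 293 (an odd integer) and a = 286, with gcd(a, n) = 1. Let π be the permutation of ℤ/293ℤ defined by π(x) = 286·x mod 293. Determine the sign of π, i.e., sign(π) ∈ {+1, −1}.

-1

Trace 261: π^k(261) = [261, 224, 190, 135, 227, 169, 282] for k=0..6.
2 cycles of lengths [292, 1].
293 − 2 = 291 transpositions; sign(π) = (−1)^291 = -1.
Zolotarev: (286|293) = -1, matching the cycle-count sign.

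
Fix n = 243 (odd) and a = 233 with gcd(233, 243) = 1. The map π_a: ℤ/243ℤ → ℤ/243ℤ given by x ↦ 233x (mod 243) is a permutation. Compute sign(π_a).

-1

Start at x=116: 116 → 55 → 179 → 154 → 161 → 91 → 62 → … (one orbit).
Decompose π into cycles: lengths [54, 54, 54, 18, 18, 18, 6, 6, 6, 2, 2, 2, 2, 1] (14 cycles, including the fixed point 0).
sign(π) = (−1)^{n − #cycles} = (−1)^{243−14} = (−1)^229 = -1.
The Jacobi symbol (233|243) = -1 (Zolotarev) agrees.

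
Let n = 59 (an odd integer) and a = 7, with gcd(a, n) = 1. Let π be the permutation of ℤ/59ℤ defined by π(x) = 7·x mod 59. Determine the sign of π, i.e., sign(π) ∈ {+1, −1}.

+1

Orbit of 17 under x↦7x: [17, 1, 7, 49, 48, 41, 51]… (length divides ord_59(7)).
The orbit structure of x ↦ 7x mod 59: 3 orbits of sizes [29, 29, 1].
3 cycles on 59: each ℓ→(−1)^(ℓ−1), product (−1)^56 = +1.
Check: (7/59) = +1 by Zolotarev.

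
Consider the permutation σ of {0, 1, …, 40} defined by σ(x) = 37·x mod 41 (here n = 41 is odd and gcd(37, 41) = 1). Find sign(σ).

Orbit of 16 under x↦37x: [16, 18, 10, 1, 37]… (length divides ord_41(37)).
Cycle type of π: 5×8 + 1; total 9 cycles.
With 9 cycles on 41 points, sign = (−1)^{41−9} = +1.
The Jacobi symbol (37|41) = +1 (Zolotarev) agrees.

+1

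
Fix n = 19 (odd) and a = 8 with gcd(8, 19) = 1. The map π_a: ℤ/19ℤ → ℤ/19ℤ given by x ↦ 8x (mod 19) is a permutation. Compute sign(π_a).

Orbit of 12 under x↦8x: [12, 1, 8, 7, 18, 11]… (length divides ord_19(8)).
Decompose π into cycles: lengths [6, 6, 6, 1] (4 cycles, including the fixed point 0).
Σ(ℓ_i−1) = 19−4 = 15; sign = (−1)^15 = -1.

-1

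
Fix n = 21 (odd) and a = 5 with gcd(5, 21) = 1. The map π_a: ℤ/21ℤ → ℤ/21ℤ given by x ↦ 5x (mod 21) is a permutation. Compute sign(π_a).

+1

Orbit of 4 under x↦5x: [4, 20, 16, 17, 1, 5]… (length divides ord_21(5)).
Decompose π into cycles: lengths [6, 6, 6, 2, 1] (5 cycles, including the fixed point 0).
21 − 5 = 16 transpositions; sign(π) = (−1)^16 = +1.
Zolotarev: (5|21) = +1, matching the cycle-count sign.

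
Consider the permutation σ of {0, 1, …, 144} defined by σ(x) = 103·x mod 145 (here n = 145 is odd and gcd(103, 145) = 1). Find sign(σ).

-1

Orbit of 52 under x↦103x: [52, 136, 88, 74, 82, 36, 83]… (length divides ord_145(103)).
Decompose π into cycles: lengths [28, 28, 28, 28, 7, 7, 7, 7, 4, 1] (10 cycles, including the fixed point 0).
With 10 cycles on 145 points, sign = (−1)^{145−10} = -1.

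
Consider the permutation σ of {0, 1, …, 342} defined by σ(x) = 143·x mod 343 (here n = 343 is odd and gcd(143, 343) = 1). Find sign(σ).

Orbit of 229 under x↦143x: [229, 162, 185, 44, 118, 67, 320]… (length divides ord_343(143)).
The orbit structure of x ↦ 143x mod 343: 4 orbits of sizes [294, 42, 6, 1].
4 cycles on 343: each ℓ→(−1)^(ℓ−1), product (−1)^339 = -1.
Zolotarev: (143|343) = -1, matching the cycle-count sign.

-1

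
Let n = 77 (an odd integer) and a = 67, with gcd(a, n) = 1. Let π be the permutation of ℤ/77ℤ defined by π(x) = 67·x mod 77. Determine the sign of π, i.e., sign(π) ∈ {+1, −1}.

Start at x=1: 1 → 67 → 23 → 1 (one orbit).
Cycle lengths of π_67 on ℤ/77ℤ: [3, 3, 3, 3, 3, 3, 3, 3, 3, 3, 3, 3, 3, 3, 3, 3, 3, 3, 3, 3, 3, 3, 1, 1, 1, 1, 1, 1, 1, 1, 1, 1, 1]; 33 cycles in total.
77 − 33 = 44 transpositions; sign(π) = (−1)^44 = +1.

+1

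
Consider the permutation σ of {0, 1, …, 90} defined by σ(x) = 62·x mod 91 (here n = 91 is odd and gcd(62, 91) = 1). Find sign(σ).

-1

Trace 62: π^k(62) = [62, 22, 90, 29, 69, 1] for k=0..5.
Decompose π into cycles: lengths [6, 6, 6, 6, 6, 6, 6, 6, 6, 6, 6, 6, 6, 6, 2, 2, 2, 1] (18 cycles, including the fixed point 0).
sign(π) = (−1)^{n − #cycles} = (−1)^{91−18} = (−1)^73 = -1.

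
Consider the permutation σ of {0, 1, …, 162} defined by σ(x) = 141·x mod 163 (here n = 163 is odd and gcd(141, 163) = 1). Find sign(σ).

Trace 31: π^k(31) = [31, 133, 8, 150, 123, 65, 37] for k=0..6.
The orbit structure of x ↦ 141x mod 163: 4 orbits of sizes [54, 54, 54, 1].
Σ(ℓ_i−1) = 163−4 = 159; sign = (−1)^159 = -1.
Via Zolotarev, sign(π_{141}) = (141|163) = -1.

-1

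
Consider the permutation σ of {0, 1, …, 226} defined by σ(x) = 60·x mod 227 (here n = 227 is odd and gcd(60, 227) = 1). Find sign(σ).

Start at x=209: 209 → 55 → 122 → 56 → 182 → 24 → 78 → … (one orbit).
Cycle lengths of π_60 on ℤ/227ℤ: [226, 1]; 2 cycles in total.
227 − 2 = 225 transpositions; sign(π) = (−1)^225 = -1.
Via Zolotarev, sign(π_{60}) = (60|227) = -1.

-1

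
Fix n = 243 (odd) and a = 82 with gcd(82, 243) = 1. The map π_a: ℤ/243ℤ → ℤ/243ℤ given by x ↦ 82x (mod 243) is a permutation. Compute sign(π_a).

+1

Orbit of 82 under x↦82x: [82, 163, 1]… (length divides ord_243(82)).
Cycle type of π: 3×54 + 1×81; total 135 cycles.
Σ(ℓ_i−1) = 243−135 = 108; sign = (−1)^108 = +1.
Check: (82/243) = +1 by Zolotarev.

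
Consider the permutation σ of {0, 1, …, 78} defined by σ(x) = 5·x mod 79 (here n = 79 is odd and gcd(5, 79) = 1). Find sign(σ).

+1

Trace 5: π^k(5) = [5, 25, 46, 72, 44, 62, 73] for k=0..6.
Decompose π into cycles: lengths [39, 39, 1] (3 cycles, including the fixed point 0).
3 cycles on 79: each ℓ→(−1)^(ℓ−1), product (−1)^76 = +1.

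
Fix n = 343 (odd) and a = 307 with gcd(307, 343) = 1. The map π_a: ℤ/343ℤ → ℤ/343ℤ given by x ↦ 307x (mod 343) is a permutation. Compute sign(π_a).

Trace 120: π^k(120) = [120, 139, 141, 69, 260, 244, 134] for k=0..6.
π_307 has 10 disjoint cycles with lengths [98, 98, 98, 14, 14, 14, 2, 2, 2, 1] on {0,…,342}.
With 10 cycles on 343 points, sign = (−1)^{343−10} = -1.
Via Zolotarev, sign(π_{307}) = (307|343) = -1.

-1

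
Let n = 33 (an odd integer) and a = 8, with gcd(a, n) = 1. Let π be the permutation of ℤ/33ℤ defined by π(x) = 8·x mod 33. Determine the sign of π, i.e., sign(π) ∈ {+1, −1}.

Trace 1: π^k(1) = [1, 8, 31, 17, 4, 32, 25] for k=0..6.
Cycle lengths of π_8 on ℤ/33ℤ: [10, 10, 10, 2, 1]; 5 cycles in total.
sign(π) = (−1)^{n − #cycles} = (−1)^{33−5} = (−1)^28 = +1.
Check: (8/33) = +1 by Zolotarev.

+1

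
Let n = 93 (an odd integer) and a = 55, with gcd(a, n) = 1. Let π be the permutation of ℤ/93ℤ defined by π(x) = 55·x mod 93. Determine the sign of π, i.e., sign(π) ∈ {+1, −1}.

Orbit of 28 under x↦55x: [28, 52, 70, 37, 82, 46, 19]… (length divides ord_93(55)).
Decompose π into cycles: lengths [30, 30, 30, 1, 1, 1] (6 cycles, including the fixed point 0).
sign(π) = (−1)^{n − #cycles} = (−1)^{93−6} = (−1)^87 = -1.
The Jacobi symbol (55|93) = -1 (Zolotarev) agrees.

-1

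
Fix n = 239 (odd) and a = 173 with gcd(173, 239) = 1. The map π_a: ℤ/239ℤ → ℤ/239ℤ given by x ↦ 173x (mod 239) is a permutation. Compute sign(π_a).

-1

Start at x=169: 169 → 79 → 44 → 203 → 225 → 207 → 200 → … (one orbit).
Cycle lengths of π_173 on ℤ/239ℤ: [238, 1]; 2 cycles in total.
239 − 2 = 237 transpositions; sign(π) = (−1)^237 = -1.
Check: (173/239) = -1 by Zolotarev.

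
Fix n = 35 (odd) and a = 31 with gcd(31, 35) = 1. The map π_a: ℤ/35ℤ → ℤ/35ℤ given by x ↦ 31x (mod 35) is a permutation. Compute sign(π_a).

Trace 26: π^k(26) = [26, 1, 31, 16, 6, 11] for k=0..5.
Decompose π into cycles: lengths [6, 6, 6, 6, 6, 1, 1, 1, 1, 1] (10 cycles, including the fixed point 0).
10 cycles on 35: each ℓ→(−1)^(ℓ−1), product (−1)^25 = -1.

-1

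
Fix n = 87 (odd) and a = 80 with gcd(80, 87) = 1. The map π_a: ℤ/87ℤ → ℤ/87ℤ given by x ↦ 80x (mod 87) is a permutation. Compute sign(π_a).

Trace 86: π^k(86) = [86, 7, 38, 82, 35, 16, 62] for k=0..6.
π_80 has 8 disjoint cycles with lengths [14, 14, 14, 14, 14, 14, 2, 1] on {0,…,86}.
sign(π) = (−1)^{n − #cycles} = (−1)^{87−8} = (−1)^79 = -1.

-1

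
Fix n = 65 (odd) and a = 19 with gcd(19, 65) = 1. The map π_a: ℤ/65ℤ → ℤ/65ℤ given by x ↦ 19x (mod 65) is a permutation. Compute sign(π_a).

-1

Orbit of 16 under x↦19x: [16, 44, 56, 24, 1, 19, 36]… (length divides ord_65(19)).
π_19 has 8 disjoint cycles with lengths [12, 12, 12, 12, 12, 2, 2, 1] on {0,…,64}.
65 − 8 = 57 transpositions; sign(π) = (−1)^57 = -1.
(19|65)_J = -1 (Zolotarev's lemma cross-check).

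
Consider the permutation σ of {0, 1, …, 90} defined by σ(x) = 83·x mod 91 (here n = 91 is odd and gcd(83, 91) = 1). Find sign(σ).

+1

Start at x=34: 34 → 1 → 83 → 64 → 34 (one orbit).
25 cycles of lengths [4, 4, 4, 4, 4, 4, 4, 4, 4, 4, 4, 4, 4, 4, 4, 4, 4, 4, 4, 4, 4, 2, 2, 2, 1].
n − c = 91 − 25 = 66; sign = (−1)^66 = +1.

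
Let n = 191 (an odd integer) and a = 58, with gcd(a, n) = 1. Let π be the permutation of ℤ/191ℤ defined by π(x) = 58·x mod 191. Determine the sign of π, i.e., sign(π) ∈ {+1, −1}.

Start at x=131: 131 → 149 → 47 → 52 → 151 → 163 → 95 → … (one orbit).
Decompose π into cycles: lengths [190, 1] (2 cycles, including the fixed point 0).
With 2 cycles on 191 points, sign = (−1)^{191−2} = -1.

-1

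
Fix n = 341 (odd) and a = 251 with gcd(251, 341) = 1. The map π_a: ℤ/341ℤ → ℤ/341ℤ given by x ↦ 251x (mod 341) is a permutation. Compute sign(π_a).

Trace 126: π^k(126) = [126, 254, 328, 147, 69, 269, 1] for k=0..6.
Cycle type of π: 30×11 + 5×2 + 1; total 14 cycles.
14 cycles on 341: each ℓ→(−1)^(ℓ−1), product (−1)^327 = -1.
Via Zolotarev, sign(π_{251}) = (251|341) = -1.

-1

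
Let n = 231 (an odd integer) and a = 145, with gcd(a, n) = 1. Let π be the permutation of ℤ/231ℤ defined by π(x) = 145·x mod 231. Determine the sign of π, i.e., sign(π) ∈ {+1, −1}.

+1

Start at x=145: 145 → 4 → 118 → 16 → 10 → 64 → 40 → … (one orbit).
π_145 has 15 disjoint cycles with lengths [30, 30, 30, 30, 30, 30, 10, 10, 10, 6, 6, 6, 1, 1, 1] on {0,…,230}.
sign(π) = (−1)^{n − #cycles} = (−1)^{231−15} = (−1)^216 = +1.
Via Zolotarev, sign(π_{145}) = (145|231) = +1.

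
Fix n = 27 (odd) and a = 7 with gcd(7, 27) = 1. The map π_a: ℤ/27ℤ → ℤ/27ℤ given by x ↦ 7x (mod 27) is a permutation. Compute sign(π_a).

+1

Start at x=25: 25 → 13 → 10 → 16 → 4 → 1 → 7 → … (one orbit).
The orbit structure of x ↦ 7x mod 27: 7 orbits of sizes [9, 9, 3, 3, 1, 1, 1].
Σ(ℓ_i−1) = 27−7 = 20; sign = (−1)^20 = +1.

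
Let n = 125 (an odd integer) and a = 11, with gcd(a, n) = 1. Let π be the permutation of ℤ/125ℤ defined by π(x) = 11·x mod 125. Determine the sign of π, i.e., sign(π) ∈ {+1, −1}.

Orbit of 81 under x↦11x: [81, 16, 51, 61, 46, 6, 66]… (length divides ord_125(11)).
Cycle lengths of π_11 on ℤ/125ℤ: [25, 25, 25, 25, 5, 5, 5, 5, 1, 1, 1, 1, 1]; 13 cycles in total.
n − c = 125 − 13 = 112; sign = (−1)^112 = +1.

+1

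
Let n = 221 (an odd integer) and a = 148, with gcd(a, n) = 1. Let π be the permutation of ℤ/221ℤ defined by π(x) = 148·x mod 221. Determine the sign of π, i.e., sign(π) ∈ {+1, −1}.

+1

Trace 31: π^k(31) = [31, 168, 112, 1, 148, 25, 164] for k=0..6.
17 cycles of lengths [16, 16, 16, 16, 16, 16, 16, 16, 16, 16, 16, 16, 16, 4, 4, 4, 1].
n − c = 221 − 17 = 204; sign = (−1)^204 = +1.
Via Zolotarev, sign(π_{148}) = (148|221) = +1.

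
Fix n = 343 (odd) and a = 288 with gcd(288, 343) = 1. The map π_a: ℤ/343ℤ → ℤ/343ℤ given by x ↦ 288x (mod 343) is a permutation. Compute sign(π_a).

+1

Start at x=99: 99 → 43 → 36 → 78 → 169 → 309 → 155 → … (one orbit).
Cycle lengths of π_288 on ℤ/343ℤ: [49, 49, 49, 49, 49, 49, 7, 7, 7, 7, 7, 7, 1, 1, 1, 1, 1, 1, 1]; 19 cycles in total.
Σ(ℓ_i−1) = 343−19 = 324; sign = (−1)^324 = +1.
Check: (288/343) = +1 by Zolotarev.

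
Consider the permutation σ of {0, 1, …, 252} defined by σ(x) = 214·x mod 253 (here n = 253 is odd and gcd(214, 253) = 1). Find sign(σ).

-1

Orbit of 157 under x↦214x: [157, 202, 218, 100, 148, 47, 191]… (length divides ord_253(214)).
Decompose π into cycles: lengths [110, 110, 22, 5, 5, 1] (6 cycles, including the fixed point 0).
253 − 6 = 247 transpositions; sign(π) = (−1)^247 = -1.
(214|253)_J = -1 (Zolotarev's lemma cross-check).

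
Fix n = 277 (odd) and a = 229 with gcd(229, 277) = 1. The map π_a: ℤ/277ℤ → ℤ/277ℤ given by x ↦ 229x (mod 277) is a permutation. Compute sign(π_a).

+1

Trace 48: π^k(48) = [48, 189, 69, 12, 255, 225, 3] for k=0..6.
π_229 has 3 disjoint cycles with lengths [138, 138, 1] on {0,…,276}.
277 − 3 = 274 transpositions; sign(π) = (−1)^274 = +1.
The Jacobi symbol (229|277) = +1 (Zolotarev) agrees.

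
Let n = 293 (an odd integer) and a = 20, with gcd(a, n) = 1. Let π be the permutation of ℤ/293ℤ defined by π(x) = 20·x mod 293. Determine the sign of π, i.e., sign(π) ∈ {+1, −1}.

-1

Start at x=265: 265 → 26 → 227 → 145 → 263 → 279 → 13 → … (one orbit).
2 cycles of lengths [292, 1].
293 − 2 = 291 transpositions; sign(π) = (−1)^291 = -1.
The Jacobi symbol (20|293) = -1 (Zolotarev) agrees.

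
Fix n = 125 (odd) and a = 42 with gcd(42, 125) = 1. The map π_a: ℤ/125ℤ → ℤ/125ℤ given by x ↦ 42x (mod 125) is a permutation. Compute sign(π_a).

Start at x=19: 19 → 48 → 16 → 47 → 99 → 33 → 11 → … (one orbit).
Cycle lengths of π_42 on ℤ/125ℤ: [100, 20, 4, 1]; 4 cycles in total.
sign(π) = (−1)^{n − #cycles} = (−1)^{125−4} = (−1)^121 = -1.
The Jacobi symbol (42|125) = -1 (Zolotarev) agrees.

-1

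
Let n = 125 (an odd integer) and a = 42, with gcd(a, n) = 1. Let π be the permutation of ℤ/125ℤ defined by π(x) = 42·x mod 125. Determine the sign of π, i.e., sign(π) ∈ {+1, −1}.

-1

Orbit of 81 under x↦42x: [81, 27, 9, 3, 1, 42, 14]… (length divides ord_125(42)).
Decompose π into cycles: lengths [100, 20, 4, 1] (4 cycles, including the fixed point 0).
4 cycles on 125: each ℓ→(−1)^(ℓ−1), product (−1)^121 = -1.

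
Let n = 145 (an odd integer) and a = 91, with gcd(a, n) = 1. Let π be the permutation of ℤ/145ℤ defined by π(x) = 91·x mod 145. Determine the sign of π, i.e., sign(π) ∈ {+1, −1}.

Start at x=71: 71 → 81 → 121 → 136 → 51 → 1 → 91 → … (one orbit).
π_91 has 15 disjoint cycles with lengths [14, 14, 14, 14, 14, 14, 14, 14, 14, 14, 1, 1, 1, 1, 1] on {0,…,144}.
n − c = 145 − 15 = 130; sign = (−1)^130 = +1.
Check: (91/145) = +1 by Zolotarev.

+1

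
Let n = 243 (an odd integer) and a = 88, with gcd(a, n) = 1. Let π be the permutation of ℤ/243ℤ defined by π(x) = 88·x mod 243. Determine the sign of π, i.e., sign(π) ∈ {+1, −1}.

Orbit of 157 under x↦88x: [157, 208, 79, 148, 145, 124, 220]… (length divides ord_243(88)).
11 cycles of lengths [81, 81, 27, 27, 9, 9, 3, 3, 1, 1, 1].
243 − 11 = 232 transpositions; sign(π) = (−1)^232 = +1.
Via Zolotarev, sign(π_{88}) = (88|243) = +1.

+1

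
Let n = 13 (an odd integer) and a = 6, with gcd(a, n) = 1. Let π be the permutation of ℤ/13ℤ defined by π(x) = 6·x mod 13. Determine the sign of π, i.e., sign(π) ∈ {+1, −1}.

-1

Start at x=5: 5 → 4 → 11 → 1 → 6 → 10 → 8 → … (one orbit).
The orbit structure of x ↦ 6x mod 13: 2 orbits of sizes [12, 1].
2 cycles on 13: each ℓ→(−1)^(ℓ−1), product (−1)^11 = -1.
(6|13)_J = -1 (Zolotarev's lemma cross-check).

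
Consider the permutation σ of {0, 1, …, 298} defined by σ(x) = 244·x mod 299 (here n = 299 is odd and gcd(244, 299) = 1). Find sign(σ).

Trace 29: π^k(29) = [29, 199, 118, 88, 243, 90, 133] for k=0..6.
Cycle type of π: 66×4 + 22 + 6×2 + 1; total 8 cycles.
With 8 cycles on 299 points, sign = (−1)^{299−8} = -1.
Zolotarev: (244|299) = -1, matching the cycle-count sign.

-1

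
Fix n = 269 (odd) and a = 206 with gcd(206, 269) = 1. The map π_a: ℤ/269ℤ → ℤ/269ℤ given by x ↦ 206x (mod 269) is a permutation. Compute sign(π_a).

-1

Start at x=85: 85 → 25 → 39 → 233 → 116 → 224 → 145 → … (one orbit).
Decompose π into cycles: lengths [268, 1] (2 cycles, including the fixed point 0).
269 − 2 = 267 transpositions; sign(π) = (−1)^267 = -1.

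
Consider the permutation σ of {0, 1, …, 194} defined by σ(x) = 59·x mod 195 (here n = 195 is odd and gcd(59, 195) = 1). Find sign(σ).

Start at x=121: 121 → 119 → 1 → 59 → 166 → 44 → 61 → … (one orbit).
Decompose π into cycles: lengths [12, 12, 12, 12, 12, 12, 12, 12, 12, 12, 12, 12, 12, 12, 12, 2, 2, 2, 2, 2, 2, 2, 1] (23 cycles, including the fixed point 0).
n − c = 195 − 23 = 172; sign = (−1)^172 = +1.
(59|195)_J = +1 (Zolotarev's lemma cross-check).

+1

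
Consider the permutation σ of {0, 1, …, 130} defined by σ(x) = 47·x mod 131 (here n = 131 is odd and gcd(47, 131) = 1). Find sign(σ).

-1

Orbit of 99 under x↦47x: [99, 68, 52, 86, 112, 24, 80]… (length divides ord_131(47)).
Decompose π into cycles: lengths [26, 26, 26, 26, 26, 1] (6 cycles, including the fixed point 0).
131 − 6 = 125 transpositions; sign(π) = (−1)^125 = -1.
The Jacobi symbol (47|131) = -1 (Zolotarev) agrees.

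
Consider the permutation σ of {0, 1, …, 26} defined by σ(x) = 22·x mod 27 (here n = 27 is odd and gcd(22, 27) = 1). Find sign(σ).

Trace 19: π^k(19) = [19, 13, 16, 1, 22, 25, 10] for k=0..6.
Cycle lengths of π_22 on ℤ/27ℤ: [9, 9, 3, 3, 1, 1, 1]; 7 cycles in total.
n − c = 27 − 7 = 20; sign = (−1)^20 = +1.
(22|27)_J = +1 (Zolotarev's lemma cross-check).

+1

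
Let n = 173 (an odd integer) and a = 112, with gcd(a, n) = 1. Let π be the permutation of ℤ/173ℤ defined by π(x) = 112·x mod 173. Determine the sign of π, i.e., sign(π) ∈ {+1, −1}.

-1

Orbit of 40 under x↦112x: [40, 155, 60, 146, 90, 46, 135]… (length divides ord_173(112)).
Cycle type of π: 172 + 1; total 2 cycles.
Σ(ℓ_i−1) = 173−2 = 171; sign = (−1)^171 = -1.
Zolotarev: (112|173) = -1, matching the cycle-count sign.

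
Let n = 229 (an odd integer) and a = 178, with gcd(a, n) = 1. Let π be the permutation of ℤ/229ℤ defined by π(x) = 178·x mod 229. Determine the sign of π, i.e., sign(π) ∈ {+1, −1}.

Orbit of 180 under x↦178x: [180, 209, 104, 192, 55, 172, 159]… (length divides ord_229(178)).
Decompose π into cycles: lengths [114, 114, 1] (3 cycles, including the fixed point 0).
229 − 3 = 226 transpositions; sign(π) = (−1)^226 = +1.
Zolotarev: (178|229) = +1, matching the cycle-count sign.

+1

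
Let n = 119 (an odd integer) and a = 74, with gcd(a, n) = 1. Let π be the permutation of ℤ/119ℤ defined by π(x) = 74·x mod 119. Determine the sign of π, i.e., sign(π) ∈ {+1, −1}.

-1

Start at x=74: 74 → 2 → 29 → 4 → 58 → 8 → 116 → … (one orbit).
Decompose π into cycles: lengths [48, 48, 16, 3, 3, 1] (6 cycles, including the fixed point 0).
sign(π) = (−1)^{n − #cycles} = (−1)^{119−6} = (−1)^113 = -1.
Check: (74/119) = -1 by Zolotarev.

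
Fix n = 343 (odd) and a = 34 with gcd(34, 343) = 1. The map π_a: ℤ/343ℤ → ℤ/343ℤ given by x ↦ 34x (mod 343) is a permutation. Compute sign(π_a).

-1

Orbit of 309 under x↦34x: [309, 216, 141, 335, 71, 13, 99]… (length divides ord_343(34)).
π_34 has 10 disjoint cycles with lengths [98, 98, 98, 14, 14, 14, 2, 2, 2, 1] on {0,…,342}.
10 cycles on 343: each ℓ→(−1)^(ℓ−1), product (−1)^333 = -1.
Via Zolotarev, sign(π_{34}) = (34|343) = -1.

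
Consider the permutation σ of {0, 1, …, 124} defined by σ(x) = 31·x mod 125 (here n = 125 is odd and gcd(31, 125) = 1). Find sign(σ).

+1

Trace 111: π^k(111) = [111, 66, 46, 51, 81, 11, 91] for k=0..6.
Cycle lengths of π_31 on ℤ/125ℤ: [25, 25, 25, 25, 5, 5, 5, 5, 1, 1, 1, 1, 1]; 13 cycles in total.
sign(π) = (−1)^{n − #cycles} = (−1)^{125−13} = (−1)^112 = +1.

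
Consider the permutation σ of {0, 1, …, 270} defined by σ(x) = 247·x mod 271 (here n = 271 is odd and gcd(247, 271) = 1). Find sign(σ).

+1

Trace 185: π^k(185) = [185, 167, 57, 258, 41, 100, 39] for k=0..6.
Cycle lengths of π_247 on ℤ/271ℤ: [45, 45, 45, 45, 45, 45, 1]; 7 cycles in total.
n − c = 271 − 7 = 264; sign = (−1)^264 = +1.
(247|271)_J = +1 (Zolotarev's lemma cross-check).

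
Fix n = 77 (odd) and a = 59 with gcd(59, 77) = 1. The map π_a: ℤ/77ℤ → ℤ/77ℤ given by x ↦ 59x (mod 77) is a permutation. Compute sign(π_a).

-1

Trace 37: π^k(37) = [37, 27, 53, 47, 1, 59, 16] for k=0..6.
The orbit structure of x ↦ 59x mod 77: 6 orbits of sizes [30, 30, 6, 5, 5, 1].
n − c = 77 − 6 = 71; sign = (−1)^71 = -1.
The Jacobi symbol (59|77) = -1 (Zolotarev) agrees.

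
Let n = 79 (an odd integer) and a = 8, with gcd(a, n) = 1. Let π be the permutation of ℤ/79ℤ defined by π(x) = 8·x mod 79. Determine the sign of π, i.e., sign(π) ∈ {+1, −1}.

+1

Trace 52: π^k(52) = [52, 21, 10, 1, 8, 64, 38] for k=0..6.
Cycle type of π: 13×6 + 1; total 7 cycles.
sign(π) = (−1)^{n − #cycles} = (−1)^{79−7} = (−1)^72 = +1.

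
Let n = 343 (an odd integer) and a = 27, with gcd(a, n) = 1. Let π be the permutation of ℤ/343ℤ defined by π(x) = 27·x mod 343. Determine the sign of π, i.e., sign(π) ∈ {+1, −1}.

Orbit of 20 under x↦27x: [20, 197, 174, 239, 279, 330, 335]… (length divides ord_343(27)).
The orbit structure of x ↦ 27x mod 343: 10 orbits of sizes [98, 98, 98, 14, 14, 14, 2, 2, 2, 1].
With 10 cycles on 343 points, sign = (−1)^{343−10} = -1.
The Jacobi symbol (27|343) = -1 (Zolotarev) agrees.

-1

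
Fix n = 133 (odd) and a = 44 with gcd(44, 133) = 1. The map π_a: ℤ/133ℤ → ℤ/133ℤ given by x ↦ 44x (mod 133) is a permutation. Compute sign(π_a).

Orbit of 130 under x↦44x: [130, 1, 44, 74, 64, 23, 81]… (length divides ord_133(44)).
Cycle type of π: 9×14 + 3×2 + 1; total 17 cycles.
n − c = 133 − 17 = 116; sign = (−1)^116 = +1.
Check: (44/133) = +1 by Zolotarev.

+1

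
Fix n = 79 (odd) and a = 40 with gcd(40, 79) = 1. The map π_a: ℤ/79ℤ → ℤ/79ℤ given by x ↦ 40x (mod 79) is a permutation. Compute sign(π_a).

Orbit of 42 under x↦40x: [42, 21, 50, 25, 52, 26, 13]… (length divides ord_79(40)).
π_40 has 3 disjoint cycles with lengths [39, 39, 1] on {0,…,78}.
sign(π) = (−1)^{n − #cycles} = (−1)^{79−3} = (−1)^76 = +1.
The Jacobi symbol (40|79) = +1 (Zolotarev) agrees.

+1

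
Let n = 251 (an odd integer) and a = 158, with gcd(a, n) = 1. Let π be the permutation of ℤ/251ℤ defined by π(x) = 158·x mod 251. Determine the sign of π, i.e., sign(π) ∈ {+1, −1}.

Orbit of 145 under x↦158x: [145, 69, 109, 154, 236, 140, 32]… (length divides ord_251(158)).
2 cycles of lengths [250, 1].
n − c = 251 − 2 = 249; sign = (−1)^249 = -1.
Check: (158/251) = -1 by Zolotarev.

-1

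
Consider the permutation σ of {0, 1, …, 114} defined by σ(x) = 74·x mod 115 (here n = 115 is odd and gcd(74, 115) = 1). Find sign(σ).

-1

Orbit of 84 under x↦74x: [84, 6, 99, 81, 14, 1, 74]… (length divides ord_115(74)).
The orbit structure of x ↦ 74x mod 115: 8 orbits of sizes [22, 22, 22, 22, 22, 2, 2, 1].
With 8 cycles on 115 points, sign = (−1)^{115−8} = -1.
Via Zolotarev, sign(π_{74}) = (74|115) = -1.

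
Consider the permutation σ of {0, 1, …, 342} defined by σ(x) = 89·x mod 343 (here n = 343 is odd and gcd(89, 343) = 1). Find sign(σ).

-1

Start at x=190: 190 → 103 → 249 → 209 → 79 → 171 → 127 → … (one orbit).
Decompose π into cycles: lengths [294, 42, 6, 1] (4 cycles, including the fixed point 0).
Σ(ℓ_i−1) = 343−4 = 339; sign = (−1)^339 = -1.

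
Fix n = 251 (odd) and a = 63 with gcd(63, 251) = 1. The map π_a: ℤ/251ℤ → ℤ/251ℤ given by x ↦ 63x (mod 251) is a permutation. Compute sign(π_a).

+1

Start at x=94: 94 → 149 → 100 → 25 → 69 → 80 → 20 → … (one orbit).
π_63 has 11 disjoint cycles with lengths [25, 25, 25, 25, 25, 25, 25, 25, 25, 25, 1] on {0,…,250}.
Σ(ℓ_i−1) = 251−11 = 240; sign = (−1)^240 = +1.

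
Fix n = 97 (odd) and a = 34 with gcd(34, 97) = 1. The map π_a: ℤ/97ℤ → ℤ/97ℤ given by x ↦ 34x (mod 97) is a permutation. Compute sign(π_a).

-1

Orbit of 42 under x↦34x: [42, 70, 52, 22, 69, 18, 30]… (length divides ord_97(34)).
Cycle type of π: 32×3 + 1; total 4 cycles.
Σ(ℓ_i−1) = 97−4 = 93; sign = (−1)^93 = -1.
Zolotarev: (34|97) = -1, matching the cycle-count sign.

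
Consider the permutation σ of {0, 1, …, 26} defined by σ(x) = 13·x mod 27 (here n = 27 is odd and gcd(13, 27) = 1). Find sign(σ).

+1

Trace 1: π^k(1) = [1, 13, 7, 10, 22, 16, 19] for k=0..6.
π_13 has 7 disjoint cycles with lengths [9, 9, 3, 3, 1, 1, 1] on {0,…,26}.
7 cycles on 27: each ℓ→(−1)^(ℓ−1), product (−1)^20 = +1.
Check: (13/27) = +1 by Zolotarev.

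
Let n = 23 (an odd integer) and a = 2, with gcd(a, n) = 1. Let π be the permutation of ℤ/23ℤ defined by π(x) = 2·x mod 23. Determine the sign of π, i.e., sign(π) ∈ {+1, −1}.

Start at x=8: 8 → 16 → 9 → 18 → 13 → 3 → 6 → … (one orbit).
The orbit structure of x ↦ 2x mod 23: 3 orbits of sizes [11, 11, 1].
sign(π) = (−1)^{n − #cycles} = (−1)^{23−3} = (−1)^20 = +1.
Zolotarev: (2|23) = +1, matching the cycle-count sign.

+1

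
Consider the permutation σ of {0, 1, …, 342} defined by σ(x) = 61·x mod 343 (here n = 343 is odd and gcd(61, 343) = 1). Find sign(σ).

Orbit of 291 under x↦61x: [291, 258, 303, 304, 22, 313, 228]… (length divides ord_343(61)).
Cycle lengths of π_61 on ℤ/343ℤ: [294, 42, 6, 1]; 4 cycles in total.
With 4 cycles on 343 points, sign = (−1)^{343−4} = -1.
Via Zolotarev, sign(π_{61}) = (61|343) = -1.

-1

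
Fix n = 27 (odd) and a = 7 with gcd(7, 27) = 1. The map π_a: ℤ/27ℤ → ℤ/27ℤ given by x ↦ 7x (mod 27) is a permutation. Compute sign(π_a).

+1

Start at x=16: 16 → 4 → 1 → 7 → 22 → 19 → 25 → … (one orbit).
π_7 has 7 disjoint cycles with lengths [9, 9, 3, 3, 1, 1, 1] on {0,…,26}.
With 7 cycles on 27 points, sign = (−1)^{27−7} = +1.
Via Zolotarev, sign(π_{7}) = (7|27) = +1.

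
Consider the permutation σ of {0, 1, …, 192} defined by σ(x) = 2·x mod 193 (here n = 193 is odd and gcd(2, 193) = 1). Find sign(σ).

+1

Trace 187: π^k(187) = [187, 181, 169, 145, 97, 1, 2] for k=0..6.
3 cycles of lengths [96, 96, 1].
3 cycles on 193: each ℓ→(−1)^(ℓ−1), product (−1)^190 = +1.
The Jacobi symbol (2|193) = +1 (Zolotarev) agrees.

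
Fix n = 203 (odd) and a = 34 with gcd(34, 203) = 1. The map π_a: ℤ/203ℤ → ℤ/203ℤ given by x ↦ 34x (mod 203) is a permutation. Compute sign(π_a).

-1

Orbit of 13 under x↦34x: [13, 36, 6, 1, 34, 141, 125]… (length divides ord_203(34)).
18 cycles of lengths [14, 14, 14, 14, 14, 14, 14, 14, 14, 14, 14, 14, 14, 14, 2, 2, 2, 1].
sign(π) = (−1)^{n − #cycles} = (−1)^{203−18} = (−1)^185 = -1.
The Jacobi symbol (34|203) = -1 (Zolotarev) agrees.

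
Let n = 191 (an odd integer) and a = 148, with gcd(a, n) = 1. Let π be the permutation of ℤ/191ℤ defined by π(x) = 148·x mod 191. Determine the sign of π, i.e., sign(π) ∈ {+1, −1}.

Trace 44: π^k(44) = [44, 18, 181, 48, 37, 128, 35] for k=0..6.
Decompose π into cycles: lengths [190, 1] (2 cycles, including the fixed point 0).
With 2 cycles on 191 points, sign = (−1)^{191−2} = -1.

-1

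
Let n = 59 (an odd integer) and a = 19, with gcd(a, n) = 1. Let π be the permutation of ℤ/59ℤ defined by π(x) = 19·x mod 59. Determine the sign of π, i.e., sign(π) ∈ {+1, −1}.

Orbit of 1 under x↦19x: [1, 19, 7, 15, 49, 46, 48]… (length divides ord_59(19)).
3 cycles of lengths [29, 29, 1].
With 3 cycles on 59 points, sign = (−1)^{59−3} = +1.

+1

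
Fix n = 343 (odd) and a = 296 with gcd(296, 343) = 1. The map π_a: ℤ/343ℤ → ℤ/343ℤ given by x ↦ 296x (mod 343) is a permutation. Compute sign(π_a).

+1

Orbit of 338 under x↦296x: [338, 235, 274, 156, 214, 232, 72]… (length divides ord_343(296)).
Cycle type of π: 147×2 + 21×2 + 3×2 + 1; total 7 cycles.
n − c = 343 − 7 = 336; sign = (−1)^336 = +1.
Via Zolotarev, sign(π_{296}) = (296|343) = +1.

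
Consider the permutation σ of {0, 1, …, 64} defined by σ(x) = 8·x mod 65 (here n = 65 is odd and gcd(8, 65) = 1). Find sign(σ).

+1

Trace 1: π^k(1) = [1, 8, 64, 57] for k=0..3.
π_8 has 17 disjoint cycles with lengths [4, 4, 4, 4, 4, 4, 4, 4, 4, 4, 4, 4, 4, 4, 4, 4, 1] on {0,…,64}.
17 cycles on 65: each ℓ→(−1)^(ℓ−1), product (−1)^48 = +1.
Via Zolotarev, sign(π_{8}) = (8|65) = +1.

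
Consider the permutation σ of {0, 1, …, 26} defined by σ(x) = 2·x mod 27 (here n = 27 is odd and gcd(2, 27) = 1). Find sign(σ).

Start at x=23: 23 → 19 → 11 → 22 → 17 → 7 → 14 → … (one orbit).
Cycle lengths of π_2 on ℤ/27ℤ: [18, 6, 2, 1]; 4 cycles in total.
Σ(ℓ_i−1) = 27−4 = 23; sign = (−1)^23 = -1.
Zolotarev: (2|27) = -1, matching the cycle-count sign.

-1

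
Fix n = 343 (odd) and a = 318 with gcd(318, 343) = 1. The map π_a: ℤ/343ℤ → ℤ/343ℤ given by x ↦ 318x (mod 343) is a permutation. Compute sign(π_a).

-1

Start at x=2: 2 → 293 → 221 → 306 → 239 → 199 → 170 → … (one orbit).
Cycle lengths of π_318 on ℤ/343ℤ: [294, 42, 6, 1]; 4 cycles in total.
343 − 4 = 339 transpositions; sign(π) = (−1)^339 = -1.
Check: (318/343) = -1 by Zolotarev.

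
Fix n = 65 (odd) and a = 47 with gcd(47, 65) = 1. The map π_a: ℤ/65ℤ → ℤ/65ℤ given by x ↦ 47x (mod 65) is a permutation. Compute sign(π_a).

Trace 47: π^k(47) = [47, 64, 18, 1] for k=0..3.
Decompose π into cycles: lengths [4, 4, 4, 4, 4, 4, 4, 4, 4, 4, 4, 4, 4, 4, 4, 4, 1] (17 cycles, including the fixed point 0).
n − c = 65 − 17 = 48; sign = (−1)^48 = +1.

+1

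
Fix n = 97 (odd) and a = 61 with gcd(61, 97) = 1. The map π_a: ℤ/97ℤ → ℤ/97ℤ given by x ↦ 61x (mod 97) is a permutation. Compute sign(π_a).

Orbit of 35 under x↦61x: [35, 1, 61]… (length divides ord_97(61)).
33 cycles of lengths [3, 3, 3, 3, 3, 3, 3, 3, 3, 3, 3, 3, 3, 3, 3, 3, 3, 3, 3, 3, 3, 3, 3, 3, 3, 3, 3, 3, 3, 3, 3, 3, 1].
33 cycles on 97: each ℓ→(−1)^(ℓ−1), product (−1)^64 = +1.
Via Zolotarev, sign(π_{61}) = (61|97) = +1.

+1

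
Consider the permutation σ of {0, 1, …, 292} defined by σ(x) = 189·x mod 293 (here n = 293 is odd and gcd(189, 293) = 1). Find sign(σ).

Start at x=141: 141 → 279 → 284 → 57 → 225 → 40 → 235 → … (one orbit).
The orbit structure of x ↦ 189x mod 293: 5 orbits of sizes [73, 73, 73, 73, 1].
With 5 cycles on 293 points, sign = (−1)^{293−5} = +1.

+1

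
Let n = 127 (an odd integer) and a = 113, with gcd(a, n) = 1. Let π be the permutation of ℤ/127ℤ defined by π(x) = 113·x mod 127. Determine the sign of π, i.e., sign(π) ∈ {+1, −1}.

+1

Trace 37: π^k(37) = [37, 117, 13, 72, 8, 15, 44] for k=0..6.
π_113 has 3 disjoint cycles with lengths [63, 63, 1] on {0,…,126}.
127 − 3 = 124 transpositions; sign(π) = (−1)^124 = +1.
Zolotarev: (113|127) = +1, matching the cycle-count sign.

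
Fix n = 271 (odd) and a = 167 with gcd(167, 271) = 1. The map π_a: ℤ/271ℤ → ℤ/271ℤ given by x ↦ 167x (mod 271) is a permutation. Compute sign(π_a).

Orbit of 44 under x↦167x: [44, 31, 28, 69, 141, 241, 139]… (length divides ord_271(167)).
Cycle type of π: 45×6 + 1; total 7 cycles.
7 cycles on 271: each ℓ→(−1)^(ℓ−1), product (−1)^264 = +1.
Via Zolotarev, sign(π_{167}) = (167|271) = +1.

+1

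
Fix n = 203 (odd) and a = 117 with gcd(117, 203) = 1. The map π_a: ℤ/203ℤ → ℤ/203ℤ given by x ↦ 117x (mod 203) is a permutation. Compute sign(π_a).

Orbit of 30 under x↦117x: [30, 59, 1, 117, 88, 146]… (length divides ord_203(117)).
π_117 has 58 disjoint cycles with lengths [6, 6, 6, 6, 6, 6, 6, 6, 6, 6, 6, 6, 6, 6, 6, 6, 6, 6, 6, 6, 6, 6, 6, 6, 6, 6, 6, 6, 6, 1, 1, 1, 1, 1, 1, 1, 1, 1, 1, 1, 1, 1, 1, 1, 1, 1, 1, 1, 1, 1, 1, 1, 1, 1, 1, 1, 1, 1] on {0,…,202}.
Σ(ℓ_i−1) = 203−58 = 145; sign = (−1)^145 = -1.

-1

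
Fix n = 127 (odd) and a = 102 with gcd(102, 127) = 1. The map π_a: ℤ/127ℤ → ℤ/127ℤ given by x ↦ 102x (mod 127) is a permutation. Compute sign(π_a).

Orbit of 126 under x↦102x: [126, 25, 10, 4, 27, 87, 111]… (length divides ord_127(102)).
Decompose π into cycles: lengths [42, 42, 42, 1] (4 cycles, including the fixed point 0).
127 − 4 = 123 transpositions; sign(π) = (−1)^123 = -1.
(102|127)_J = -1 (Zolotarev's lemma cross-check).

-1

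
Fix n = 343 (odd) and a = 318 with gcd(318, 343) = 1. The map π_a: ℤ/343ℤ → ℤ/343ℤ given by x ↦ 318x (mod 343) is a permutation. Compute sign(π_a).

-1

Start at x=101: 101 → 219 → 13 → 18 → 236 → 274 → 10 → … (one orbit).
π_318 has 4 disjoint cycles with lengths [294, 42, 6, 1] on {0,…,342}.
n − c = 343 − 4 = 339; sign = (−1)^339 = -1.
Check: (318/343) = -1 by Zolotarev.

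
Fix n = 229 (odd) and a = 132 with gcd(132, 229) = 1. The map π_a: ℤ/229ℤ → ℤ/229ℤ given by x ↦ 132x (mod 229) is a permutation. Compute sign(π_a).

+1

Start at x=144: 144 → 1 → 132 → 20 → 121 → 171 → 130 → … (one orbit).
Cycle type of π: 57×4 + 1; total 5 cycles.
229 − 5 = 224 transpositions; sign(π) = (−1)^224 = +1.
The Jacobi symbol (132|229) = +1 (Zolotarev) agrees.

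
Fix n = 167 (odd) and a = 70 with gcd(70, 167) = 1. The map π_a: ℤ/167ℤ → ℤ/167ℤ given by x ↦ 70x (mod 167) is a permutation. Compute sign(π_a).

Orbit of 118 under x↦70x: [118, 77, 46, 47, 117, 7, 156]… (length divides ord_167(70)).
Decompose π into cycles: lengths [166, 1] (2 cycles, including the fixed point 0).
Σ(ℓ_i−1) = 167−2 = 165; sign = (−1)^165 = -1.
Via Zolotarev, sign(π_{70}) = (70|167) = -1.

-1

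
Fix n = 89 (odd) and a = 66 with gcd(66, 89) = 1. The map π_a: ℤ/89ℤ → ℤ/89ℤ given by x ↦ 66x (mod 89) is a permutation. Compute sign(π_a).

-1

Start at x=79: 79 → 52 → 50 → 7 → 17 → 54 → 4 → … (one orbit).
The orbit structure of x ↦ 66x mod 89: 2 orbits of sizes [88, 1].
89 − 2 = 87 transpositions; sign(π) = (−1)^87 = -1.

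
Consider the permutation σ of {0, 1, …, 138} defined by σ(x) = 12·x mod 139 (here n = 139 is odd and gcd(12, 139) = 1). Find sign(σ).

Trace 136: π^k(136) = [136, 103, 124, 98, 64, 73, 42] for k=0..6.
The orbit structure of x ↦ 12x mod 139: 2 orbits of sizes [138, 1].
sign(π) = (−1)^{n − #cycles} = (−1)^{139−2} = (−1)^137 = -1.

-1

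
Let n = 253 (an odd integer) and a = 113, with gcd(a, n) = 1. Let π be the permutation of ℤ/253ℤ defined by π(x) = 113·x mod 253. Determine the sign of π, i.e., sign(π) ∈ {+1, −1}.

Start at x=78: 78 → 212 → 174 → 181 → 213 → 34 → 47 → … (one orbit).
π_113 has 6 disjoint cycles with lengths [110, 110, 22, 5, 5, 1] on {0,…,252}.
Σ(ℓ_i−1) = 253−6 = 247; sign = (−1)^247 = -1.
Check: (113/253) = -1 by Zolotarev.

-1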